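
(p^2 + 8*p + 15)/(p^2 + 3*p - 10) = (p + 3)/(p - 2)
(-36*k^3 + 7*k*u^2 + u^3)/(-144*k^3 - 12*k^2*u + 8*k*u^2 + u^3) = (-6*k^2 + k*u + u^2)/(-24*k^2 + 2*k*u + u^2)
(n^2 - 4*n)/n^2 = (n - 4)/n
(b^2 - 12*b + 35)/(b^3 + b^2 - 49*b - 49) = (b - 5)/(b^2 + 8*b + 7)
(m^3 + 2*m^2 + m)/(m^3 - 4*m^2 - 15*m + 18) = m*(m^2 + 2*m + 1)/(m^3 - 4*m^2 - 15*m + 18)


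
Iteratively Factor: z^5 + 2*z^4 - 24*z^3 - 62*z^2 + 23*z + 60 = (z + 4)*(z^4 - 2*z^3 - 16*z^2 + 2*z + 15) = (z - 1)*(z + 4)*(z^3 - z^2 - 17*z - 15) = (z - 1)*(z + 3)*(z + 4)*(z^2 - 4*z - 5) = (z - 1)*(z + 1)*(z + 3)*(z + 4)*(z - 5)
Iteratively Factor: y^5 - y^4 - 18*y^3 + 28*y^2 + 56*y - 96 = (y + 4)*(y^4 - 5*y^3 + 2*y^2 + 20*y - 24) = (y - 2)*(y + 4)*(y^3 - 3*y^2 - 4*y + 12) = (y - 2)*(y + 2)*(y + 4)*(y^2 - 5*y + 6) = (y - 3)*(y - 2)*(y + 2)*(y + 4)*(y - 2)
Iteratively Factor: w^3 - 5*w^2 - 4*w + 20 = (w + 2)*(w^2 - 7*w + 10) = (w - 5)*(w + 2)*(w - 2)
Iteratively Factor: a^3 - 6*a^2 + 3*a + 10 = (a - 5)*(a^2 - a - 2) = (a - 5)*(a + 1)*(a - 2)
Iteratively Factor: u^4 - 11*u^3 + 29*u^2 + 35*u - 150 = (u - 5)*(u^3 - 6*u^2 - u + 30) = (u - 5)^2*(u^2 - u - 6) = (u - 5)^2*(u + 2)*(u - 3)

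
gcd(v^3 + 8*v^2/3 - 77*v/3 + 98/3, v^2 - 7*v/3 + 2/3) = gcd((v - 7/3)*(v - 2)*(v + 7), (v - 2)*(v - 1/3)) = v - 2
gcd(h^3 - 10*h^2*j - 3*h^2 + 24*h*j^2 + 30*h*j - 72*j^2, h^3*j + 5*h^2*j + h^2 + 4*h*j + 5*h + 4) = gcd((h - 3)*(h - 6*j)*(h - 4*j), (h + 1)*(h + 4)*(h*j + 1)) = 1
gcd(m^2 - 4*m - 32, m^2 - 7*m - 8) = m - 8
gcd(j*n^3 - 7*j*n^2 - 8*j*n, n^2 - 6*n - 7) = n + 1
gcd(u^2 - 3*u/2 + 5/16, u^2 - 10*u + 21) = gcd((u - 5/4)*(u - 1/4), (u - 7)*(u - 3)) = 1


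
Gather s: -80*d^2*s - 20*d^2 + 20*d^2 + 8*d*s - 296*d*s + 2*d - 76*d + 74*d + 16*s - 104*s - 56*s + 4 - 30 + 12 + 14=s*(-80*d^2 - 288*d - 144)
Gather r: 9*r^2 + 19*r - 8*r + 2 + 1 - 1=9*r^2 + 11*r + 2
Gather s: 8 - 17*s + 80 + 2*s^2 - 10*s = 2*s^2 - 27*s + 88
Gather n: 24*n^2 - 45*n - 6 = 24*n^2 - 45*n - 6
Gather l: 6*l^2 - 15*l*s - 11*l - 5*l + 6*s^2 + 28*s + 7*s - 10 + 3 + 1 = 6*l^2 + l*(-15*s - 16) + 6*s^2 + 35*s - 6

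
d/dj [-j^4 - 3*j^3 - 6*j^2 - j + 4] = -4*j^3 - 9*j^2 - 12*j - 1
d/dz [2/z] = -2/z^2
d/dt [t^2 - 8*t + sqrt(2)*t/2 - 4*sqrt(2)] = 2*t - 8 + sqrt(2)/2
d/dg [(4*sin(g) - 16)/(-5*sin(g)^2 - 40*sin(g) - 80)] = 4*(sin(g) - 12)*cos(g)/(5*(sin(g) + 4)^3)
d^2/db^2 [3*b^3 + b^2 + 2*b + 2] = 18*b + 2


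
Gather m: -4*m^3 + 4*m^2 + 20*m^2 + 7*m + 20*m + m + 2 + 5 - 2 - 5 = -4*m^3 + 24*m^2 + 28*m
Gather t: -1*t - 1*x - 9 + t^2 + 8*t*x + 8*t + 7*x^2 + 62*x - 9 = t^2 + t*(8*x + 7) + 7*x^2 + 61*x - 18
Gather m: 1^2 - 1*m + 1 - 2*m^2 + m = 2 - 2*m^2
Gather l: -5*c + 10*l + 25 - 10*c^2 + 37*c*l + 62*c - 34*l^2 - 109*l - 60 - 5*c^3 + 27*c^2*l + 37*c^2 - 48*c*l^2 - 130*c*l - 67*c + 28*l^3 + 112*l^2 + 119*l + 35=-5*c^3 + 27*c^2 - 10*c + 28*l^3 + l^2*(78 - 48*c) + l*(27*c^2 - 93*c + 20)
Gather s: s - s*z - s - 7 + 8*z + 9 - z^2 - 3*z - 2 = -s*z - z^2 + 5*z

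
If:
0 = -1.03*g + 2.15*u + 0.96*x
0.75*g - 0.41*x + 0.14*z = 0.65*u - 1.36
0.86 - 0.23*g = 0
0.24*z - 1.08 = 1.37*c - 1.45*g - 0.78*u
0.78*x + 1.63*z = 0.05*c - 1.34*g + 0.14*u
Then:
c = -0.97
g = 3.74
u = -4.22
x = 13.46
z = -9.91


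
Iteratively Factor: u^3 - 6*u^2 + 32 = (u + 2)*(u^2 - 8*u + 16) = (u - 4)*(u + 2)*(u - 4)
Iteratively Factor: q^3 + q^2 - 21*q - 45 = (q - 5)*(q^2 + 6*q + 9) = (q - 5)*(q + 3)*(q + 3)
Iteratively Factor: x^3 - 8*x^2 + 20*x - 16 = (x - 4)*(x^2 - 4*x + 4) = (x - 4)*(x - 2)*(x - 2)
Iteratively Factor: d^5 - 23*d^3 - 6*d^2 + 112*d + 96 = (d + 2)*(d^4 - 2*d^3 - 19*d^2 + 32*d + 48) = (d - 4)*(d + 2)*(d^3 + 2*d^2 - 11*d - 12) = (d - 4)*(d + 2)*(d + 4)*(d^2 - 2*d - 3) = (d - 4)*(d - 3)*(d + 2)*(d + 4)*(d + 1)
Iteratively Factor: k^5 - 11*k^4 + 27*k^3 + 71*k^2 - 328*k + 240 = (k - 4)*(k^4 - 7*k^3 - k^2 + 67*k - 60) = (k - 4)*(k - 1)*(k^3 - 6*k^2 - 7*k + 60) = (k - 4)*(k - 1)*(k + 3)*(k^2 - 9*k + 20) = (k - 4)^2*(k - 1)*(k + 3)*(k - 5)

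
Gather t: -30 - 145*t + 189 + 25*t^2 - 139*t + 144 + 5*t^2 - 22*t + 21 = 30*t^2 - 306*t + 324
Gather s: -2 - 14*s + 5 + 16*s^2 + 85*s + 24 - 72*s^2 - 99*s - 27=-56*s^2 - 28*s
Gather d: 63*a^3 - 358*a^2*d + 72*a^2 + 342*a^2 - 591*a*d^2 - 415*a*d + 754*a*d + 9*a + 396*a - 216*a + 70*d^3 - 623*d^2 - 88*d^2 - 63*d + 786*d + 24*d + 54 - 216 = 63*a^3 + 414*a^2 + 189*a + 70*d^3 + d^2*(-591*a - 711) + d*(-358*a^2 + 339*a + 747) - 162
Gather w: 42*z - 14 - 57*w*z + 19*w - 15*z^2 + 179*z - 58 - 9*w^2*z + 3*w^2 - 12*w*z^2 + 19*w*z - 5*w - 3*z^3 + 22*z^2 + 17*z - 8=w^2*(3 - 9*z) + w*(-12*z^2 - 38*z + 14) - 3*z^3 + 7*z^2 + 238*z - 80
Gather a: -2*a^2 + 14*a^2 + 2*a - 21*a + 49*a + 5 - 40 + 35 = 12*a^2 + 30*a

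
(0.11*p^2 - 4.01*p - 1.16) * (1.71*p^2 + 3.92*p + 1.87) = 0.1881*p^4 - 6.4259*p^3 - 17.4971*p^2 - 12.0459*p - 2.1692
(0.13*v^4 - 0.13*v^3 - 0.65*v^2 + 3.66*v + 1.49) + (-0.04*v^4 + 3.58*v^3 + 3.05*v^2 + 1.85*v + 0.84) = 0.09*v^4 + 3.45*v^3 + 2.4*v^2 + 5.51*v + 2.33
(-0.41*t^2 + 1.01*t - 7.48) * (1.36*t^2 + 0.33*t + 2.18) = -0.5576*t^4 + 1.2383*t^3 - 10.7333*t^2 - 0.2666*t - 16.3064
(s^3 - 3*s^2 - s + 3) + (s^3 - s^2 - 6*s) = 2*s^3 - 4*s^2 - 7*s + 3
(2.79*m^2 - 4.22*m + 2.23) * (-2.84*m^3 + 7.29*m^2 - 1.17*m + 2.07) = -7.9236*m^5 + 32.3239*m^4 - 40.3613*m^3 + 26.9694*m^2 - 11.3445*m + 4.6161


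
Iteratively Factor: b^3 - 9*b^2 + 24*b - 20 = (b - 2)*(b^2 - 7*b + 10) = (b - 5)*(b - 2)*(b - 2)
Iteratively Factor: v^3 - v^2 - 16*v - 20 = (v + 2)*(v^2 - 3*v - 10) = (v - 5)*(v + 2)*(v + 2)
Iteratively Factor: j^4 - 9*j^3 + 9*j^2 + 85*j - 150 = (j - 2)*(j^3 - 7*j^2 - 5*j + 75) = (j - 5)*(j - 2)*(j^2 - 2*j - 15) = (j - 5)^2*(j - 2)*(j + 3)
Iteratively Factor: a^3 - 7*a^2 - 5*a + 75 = (a + 3)*(a^2 - 10*a + 25) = (a - 5)*(a + 3)*(a - 5)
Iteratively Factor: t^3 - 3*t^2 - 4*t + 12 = (t - 3)*(t^2 - 4) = (t - 3)*(t - 2)*(t + 2)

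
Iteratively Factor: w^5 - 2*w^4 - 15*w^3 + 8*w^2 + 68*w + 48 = (w + 1)*(w^4 - 3*w^3 - 12*w^2 + 20*w + 48) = (w + 1)*(w + 2)*(w^3 - 5*w^2 - 2*w + 24) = (w - 3)*(w + 1)*(w + 2)*(w^2 - 2*w - 8) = (w - 4)*(w - 3)*(w + 1)*(w + 2)*(w + 2)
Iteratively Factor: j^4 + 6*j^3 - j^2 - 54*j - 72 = (j + 3)*(j^3 + 3*j^2 - 10*j - 24) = (j - 3)*(j + 3)*(j^2 + 6*j + 8) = (j - 3)*(j + 3)*(j + 4)*(j + 2)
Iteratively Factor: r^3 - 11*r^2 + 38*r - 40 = (r - 2)*(r^2 - 9*r + 20) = (r - 5)*(r - 2)*(r - 4)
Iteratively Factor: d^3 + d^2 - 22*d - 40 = (d + 2)*(d^2 - d - 20) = (d + 2)*(d + 4)*(d - 5)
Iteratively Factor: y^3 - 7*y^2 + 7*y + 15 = (y + 1)*(y^2 - 8*y + 15) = (y - 5)*(y + 1)*(y - 3)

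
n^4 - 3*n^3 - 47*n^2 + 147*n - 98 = (n - 7)*(n - 2)*(n - 1)*(n + 7)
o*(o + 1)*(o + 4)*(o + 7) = o^4 + 12*o^3 + 39*o^2 + 28*o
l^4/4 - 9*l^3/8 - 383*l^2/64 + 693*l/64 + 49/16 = (l/4 + 1)*(l - 7)*(l - 7/4)*(l + 1/4)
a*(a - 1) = a^2 - a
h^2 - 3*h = h*(h - 3)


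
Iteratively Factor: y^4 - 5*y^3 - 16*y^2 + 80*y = (y)*(y^3 - 5*y^2 - 16*y + 80) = y*(y - 5)*(y^2 - 16) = y*(y - 5)*(y - 4)*(y + 4)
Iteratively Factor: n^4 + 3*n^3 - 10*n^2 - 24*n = (n - 3)*(n^3 + 6*n^2 + 8*n) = (n - 3)*(n + 2)*(n^2 + 4*n) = (n - 3)*(n + 2)*(n + 4)*(n)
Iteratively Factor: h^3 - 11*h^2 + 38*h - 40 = (h - 4)*(h^2 - 7*h + 10) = (h - 4)*(h - 2)*(h - 5)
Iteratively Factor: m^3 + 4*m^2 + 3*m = (m + 3)*(m^2 + m) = m*(m + 3)*(m + 1)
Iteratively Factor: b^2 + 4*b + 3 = (b + 3)*(b + 1)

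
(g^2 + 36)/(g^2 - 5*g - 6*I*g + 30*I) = (g + 6*I)/(g - 5)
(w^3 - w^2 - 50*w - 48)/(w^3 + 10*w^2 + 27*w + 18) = (w - 8)/(w + 3)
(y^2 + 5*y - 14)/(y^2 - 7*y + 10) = (y + 7)/(y - 5)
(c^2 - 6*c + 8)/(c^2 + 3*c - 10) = (c - 4)/(c + 5)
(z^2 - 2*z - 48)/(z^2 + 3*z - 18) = (z - 8)/(z - 3)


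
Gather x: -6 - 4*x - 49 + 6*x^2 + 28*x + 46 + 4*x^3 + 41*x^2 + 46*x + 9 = 4*x^3 + 47*x^2 + 70*x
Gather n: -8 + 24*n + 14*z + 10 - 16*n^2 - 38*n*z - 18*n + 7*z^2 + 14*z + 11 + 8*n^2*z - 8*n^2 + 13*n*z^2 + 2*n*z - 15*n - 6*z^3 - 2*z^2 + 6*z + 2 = n^2*(8*z - 24) + n*(13*z^2 - 36*z - 9) - 6*z^3 + 5*z^2 + 34*z + 15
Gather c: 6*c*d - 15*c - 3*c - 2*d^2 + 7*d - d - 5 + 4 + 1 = c*(6*d - 18) - 2*d^2 + 6*d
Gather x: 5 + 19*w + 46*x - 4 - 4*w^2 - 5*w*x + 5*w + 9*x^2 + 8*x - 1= -4*w^2 + 24*w + 9*x^2 + x*(54 - 5*w)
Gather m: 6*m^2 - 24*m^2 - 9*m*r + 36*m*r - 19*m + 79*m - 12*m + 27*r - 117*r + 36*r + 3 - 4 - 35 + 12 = -18*m^2 + m*(27*r + 48) - 54*r - 24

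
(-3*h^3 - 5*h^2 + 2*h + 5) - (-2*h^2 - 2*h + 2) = -3*h^3 - 3*h^2 + 4*h + 3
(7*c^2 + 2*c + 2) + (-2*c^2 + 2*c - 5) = 5*c^2 + 4*c - 3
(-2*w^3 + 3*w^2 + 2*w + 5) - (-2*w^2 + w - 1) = -2*w^3 + 5*w^2 + w + 6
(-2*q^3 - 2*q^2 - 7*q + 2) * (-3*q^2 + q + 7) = 6*q^5 + 4*q^4 + 5*q^3 - 27*q^2 - 47*q + 14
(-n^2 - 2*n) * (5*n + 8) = -5*n^3 - 18*n^2 - 16*n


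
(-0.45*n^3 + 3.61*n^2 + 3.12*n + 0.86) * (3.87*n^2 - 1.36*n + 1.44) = -1.7415*n^5 + 14.5827*n^4 + 6.5168*n^3 + 4.2834*n^2 + 3.3232*n + 1.2384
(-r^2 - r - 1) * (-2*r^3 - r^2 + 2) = 2*r^5 + 3*r^4 + 3*r^3 - r^2 - 2*r - 2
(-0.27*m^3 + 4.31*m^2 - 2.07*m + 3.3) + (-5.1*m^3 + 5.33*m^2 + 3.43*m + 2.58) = -5.37*m^3 + 9.64*m^2 + 1.36*m + 5.88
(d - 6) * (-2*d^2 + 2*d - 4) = -2*d^3 + 14*d^2 - 16*d + 24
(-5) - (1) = -6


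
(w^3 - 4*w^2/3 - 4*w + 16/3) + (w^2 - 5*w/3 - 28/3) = w^3 - w^2/3 - 17*w/3 - 4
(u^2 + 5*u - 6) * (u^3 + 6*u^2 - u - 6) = u^5 + 11*u^4 + 23*u^3 - 47*u^2 - 24*u + 36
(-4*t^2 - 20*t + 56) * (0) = 0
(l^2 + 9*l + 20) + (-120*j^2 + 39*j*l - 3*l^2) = -120*j^2 + 39*j*l - 2*l^2 + 9*l + 20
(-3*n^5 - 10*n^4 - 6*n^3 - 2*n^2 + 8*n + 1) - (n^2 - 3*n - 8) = -3*n^5 - 10*n^4 - 6*n^3 - 3*n^2 + 11*n + 9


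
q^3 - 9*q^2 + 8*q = q*(q - 8)*(q - 1)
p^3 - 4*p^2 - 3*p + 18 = (p - 3)^2*(p + 2)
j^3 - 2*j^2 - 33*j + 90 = (j - 5)*(j - 3)*(j + 6)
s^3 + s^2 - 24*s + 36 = (s - 3)*(s - 2)*(s + 6)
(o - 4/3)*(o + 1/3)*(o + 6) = o^3 + 5*o^2 - 58*o/9 - 8/3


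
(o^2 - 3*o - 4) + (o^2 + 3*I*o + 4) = 2*o^2 - 3*o + 3*I*o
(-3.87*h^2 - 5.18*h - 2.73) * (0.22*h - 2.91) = -0.8514*h^3 + 10.1221*h^2 + 14.4732*h + 7.9443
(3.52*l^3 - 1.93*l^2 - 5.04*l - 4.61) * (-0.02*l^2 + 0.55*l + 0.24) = -0.0704*l^5 + 1.9746*l^4 - 0.1159*l^3 - 3.143*l^2 - 3.7451*l - 1.1064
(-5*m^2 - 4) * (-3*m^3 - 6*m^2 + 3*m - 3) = 15*m^5 + 30*m^4 - 3*m^3 + 39*m^2 - 12*m + 12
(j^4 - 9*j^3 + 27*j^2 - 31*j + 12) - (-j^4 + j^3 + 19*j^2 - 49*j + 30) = 2*j^4 - 10*j^3 + 8*j^2 + 18*j - 18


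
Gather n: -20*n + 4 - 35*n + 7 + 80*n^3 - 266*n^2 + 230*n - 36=80*n^3 - 266*n^2 + 175*n - 25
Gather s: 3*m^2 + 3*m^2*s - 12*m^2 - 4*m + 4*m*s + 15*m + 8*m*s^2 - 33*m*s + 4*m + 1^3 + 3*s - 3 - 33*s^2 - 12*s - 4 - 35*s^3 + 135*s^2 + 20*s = -9*m^2 + 15*m - 35*s^3 + s^2*(8*m + 102) + s*(3*m^2 - 29*m + 11) - 6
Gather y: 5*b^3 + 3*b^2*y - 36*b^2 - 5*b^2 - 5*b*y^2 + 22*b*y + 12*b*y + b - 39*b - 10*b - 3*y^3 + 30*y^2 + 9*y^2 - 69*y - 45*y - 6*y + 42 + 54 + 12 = 5*b^3 - 41*b^2 - 48*b - 3*y^3 + y^2*(39 - 5*b) + y*(3*b^2 + 34*b - 120) + 108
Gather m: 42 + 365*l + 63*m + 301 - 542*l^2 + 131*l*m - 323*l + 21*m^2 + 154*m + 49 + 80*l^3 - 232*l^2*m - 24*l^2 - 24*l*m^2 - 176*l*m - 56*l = 80*l^3 - 566*l^2 - 14*l + m^2*(21 - 24*l) + m*(-232*l^2 - 45*l + 217) + 392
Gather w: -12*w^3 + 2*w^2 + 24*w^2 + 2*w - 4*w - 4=-12*w^3 + 26*w^2 - 2*w - 4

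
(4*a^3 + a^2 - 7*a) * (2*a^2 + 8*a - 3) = 8*a^5 + 34*a^4 - 18*a^3 - 59*a^2 + 21*a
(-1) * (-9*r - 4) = 9*r + 4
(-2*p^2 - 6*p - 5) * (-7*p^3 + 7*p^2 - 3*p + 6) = 14*p^5 + 28*p^4 - p^3 - 29*p^2 - 21*p - 30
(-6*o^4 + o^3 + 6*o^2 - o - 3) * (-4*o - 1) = 24*o^5 + 2*o^4 - 25*o^3 - 2*o^2 + 13*o + 3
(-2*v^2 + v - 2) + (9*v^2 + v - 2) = 7*v^2 + 2*v - 4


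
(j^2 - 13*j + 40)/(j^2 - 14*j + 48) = (j - 5)/(j - 6)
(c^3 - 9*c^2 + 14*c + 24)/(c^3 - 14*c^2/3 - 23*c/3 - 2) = 3*(c - 4)/(3*c + 1)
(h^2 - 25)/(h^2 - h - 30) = (h - 5)/(h - 6)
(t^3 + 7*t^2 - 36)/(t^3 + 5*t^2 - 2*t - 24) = (t + 6)/(t + 4)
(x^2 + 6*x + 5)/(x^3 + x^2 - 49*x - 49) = (x + 5)/(x^2 - 49)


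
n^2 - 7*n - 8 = (n - 8)*(n + 1)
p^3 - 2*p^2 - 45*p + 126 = (p - 6)*(p - 3)*(p + 7)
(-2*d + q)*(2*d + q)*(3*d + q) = -12*d^3 - 4*d^2*q + 3*d*q^2 + q^3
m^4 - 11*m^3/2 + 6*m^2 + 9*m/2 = m*(m - 3)^2*(m + 1/2)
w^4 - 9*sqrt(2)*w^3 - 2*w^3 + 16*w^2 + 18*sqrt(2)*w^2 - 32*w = w*(w - 2)*(w - 8*sqrt(2))*(w - sqrt(2))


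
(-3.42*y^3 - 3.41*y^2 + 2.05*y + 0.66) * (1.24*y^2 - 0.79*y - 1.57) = -4.2408*y^5 - 1.5266*y^4 + 10.6053*y^3 + 4.5526*y^2 - 3.7399*y - 1.0362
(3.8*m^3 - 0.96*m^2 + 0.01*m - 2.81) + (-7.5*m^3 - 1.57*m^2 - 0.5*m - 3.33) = -3.7*m^3 - 2.53*m^2 - 0.49*m - 6.14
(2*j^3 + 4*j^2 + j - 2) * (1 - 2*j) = -4*j^4 - 6*j^3 + 2*j^2 + 5*j - 2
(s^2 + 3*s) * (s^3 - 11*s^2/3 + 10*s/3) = s^5 - 2*s^4/3 - 23*s^3/3 + 10*s^2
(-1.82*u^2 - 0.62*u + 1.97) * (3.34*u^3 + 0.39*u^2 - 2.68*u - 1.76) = -6.0788*u^5 - 2.7806*u^4 + 11.2156*u^3 + 5.6331*u^2 - 4.1884*u - 3.4672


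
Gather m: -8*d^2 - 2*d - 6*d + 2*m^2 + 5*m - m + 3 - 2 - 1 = -8*d^2 - 8*d + 2*m^2 + 4*m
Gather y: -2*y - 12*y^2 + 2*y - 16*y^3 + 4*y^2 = -16*y^3 - 8*y^2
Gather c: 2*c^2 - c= 2*c^2 - c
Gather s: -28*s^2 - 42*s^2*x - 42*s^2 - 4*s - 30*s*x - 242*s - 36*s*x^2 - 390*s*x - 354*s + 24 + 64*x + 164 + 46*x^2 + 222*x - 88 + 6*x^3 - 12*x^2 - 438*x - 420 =s^2*(-42*x - 70) + s*(-36*x^2 - 420*x - 600) + 6*x^3 + 34*x^2 - 152*x - 320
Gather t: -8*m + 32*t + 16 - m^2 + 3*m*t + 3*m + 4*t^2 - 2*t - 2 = -m^2 - 5*m + 4*t^2 + t*(3*m + 30) + 14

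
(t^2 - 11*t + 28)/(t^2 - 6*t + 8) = (t - 7)/(t - 2)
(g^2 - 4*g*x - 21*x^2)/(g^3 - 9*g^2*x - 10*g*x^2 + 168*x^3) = (-g - 3*x)/(-g^2 + 2*g*x + 24*x^2)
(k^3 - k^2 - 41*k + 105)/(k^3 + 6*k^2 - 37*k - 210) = (k^2 - 8*k + 15)/(k^2 - k - 30)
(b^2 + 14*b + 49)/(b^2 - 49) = (b + 7)/(b - 7)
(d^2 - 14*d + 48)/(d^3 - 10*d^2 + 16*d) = (d - 6)/(d*(d - 2))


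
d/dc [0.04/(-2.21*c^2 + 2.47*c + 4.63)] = (0.1768*c - 0.0988)/(-2.21*c^2 + 2.47*c + 4.63)^2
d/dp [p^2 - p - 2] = 2*p - 1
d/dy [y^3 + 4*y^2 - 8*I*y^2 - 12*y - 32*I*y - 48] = 3*y^2 + y*(8 - 16*I) - 12 - 32*I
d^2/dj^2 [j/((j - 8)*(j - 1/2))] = 16*(j^3 - 12*j + 34)/(8*j^6 - 204*j^5 + 1830*j^4 - 6545*j^3 + 7320*j^2 - 3264*j + 512)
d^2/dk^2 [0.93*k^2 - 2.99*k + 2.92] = 1.86000000000000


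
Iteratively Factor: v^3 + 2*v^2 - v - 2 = (v + 1)*(v^2 + v - 2) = (v - 1)*(v + 1)*(v + 2)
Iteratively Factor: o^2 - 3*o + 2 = (o - 1)*(o - 2)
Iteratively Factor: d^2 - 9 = (d + 3)*(d - 3)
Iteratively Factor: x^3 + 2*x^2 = (x)*(x^2 + 2*x) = x*(x + 2)*(x)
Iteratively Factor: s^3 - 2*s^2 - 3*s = (s - 3)*(s^2 + s) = (s - 3)*(s + 1)*(s)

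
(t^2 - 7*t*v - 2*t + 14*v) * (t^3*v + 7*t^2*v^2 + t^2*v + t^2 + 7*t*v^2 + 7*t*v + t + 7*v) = t^5*v - t^4*v + t^4 - 49*t^3*v^3 - 2*t^3*v - t^3 + 49*t^2*v^3 - 49*t^2*v^2 - 2*t^2 + 98*t*v^3 + 49*t*v^2 + 98*v^2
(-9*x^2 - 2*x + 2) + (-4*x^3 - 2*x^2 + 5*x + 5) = -4*x^3 - 11*x^2 + 3*x + 7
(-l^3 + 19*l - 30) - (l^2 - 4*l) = -l^3 - l^2 + 23*l - 30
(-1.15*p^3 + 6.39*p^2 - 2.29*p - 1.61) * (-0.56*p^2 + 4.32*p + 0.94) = 0.644*p^5 - 8.5464*p^4 + 27.8062*p^3 - 2.9846*p^2 - 9.1078*p - 1.5134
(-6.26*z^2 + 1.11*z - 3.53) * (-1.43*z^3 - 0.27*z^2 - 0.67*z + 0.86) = 8.9518*z^5 + 0.1029*z^4 + 8.9424*z^3 - 5.1742*z^2 + 3.3197*z - 3.0358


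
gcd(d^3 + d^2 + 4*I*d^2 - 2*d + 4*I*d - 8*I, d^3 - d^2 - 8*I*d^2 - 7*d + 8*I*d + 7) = d - 1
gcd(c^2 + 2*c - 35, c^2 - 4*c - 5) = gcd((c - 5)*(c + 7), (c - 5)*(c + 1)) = c - 5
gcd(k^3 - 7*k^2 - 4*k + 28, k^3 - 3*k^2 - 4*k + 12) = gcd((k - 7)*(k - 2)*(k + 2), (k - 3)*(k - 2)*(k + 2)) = k^2 - 4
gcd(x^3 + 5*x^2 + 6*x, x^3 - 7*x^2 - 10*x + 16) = x + 2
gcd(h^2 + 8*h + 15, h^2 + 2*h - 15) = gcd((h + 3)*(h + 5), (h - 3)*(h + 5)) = h + 5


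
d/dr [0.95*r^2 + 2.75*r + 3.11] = 1.9*r + 2.75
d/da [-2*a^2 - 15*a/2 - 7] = -4*a - 15/2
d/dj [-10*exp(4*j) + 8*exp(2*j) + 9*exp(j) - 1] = (-40*exp(3*j) + 16*exp(j) + 9)*exp(j)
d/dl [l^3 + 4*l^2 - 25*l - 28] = 3*l^2 + 8*l - 25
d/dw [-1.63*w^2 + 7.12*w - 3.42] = 7.12 - 3.26*w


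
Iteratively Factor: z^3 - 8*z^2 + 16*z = (z - 4)*(z^2 - 4*z) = (z - 4)^2*(z)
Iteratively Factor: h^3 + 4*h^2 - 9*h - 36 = (h + 3)*(h^2 + h - 12) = (h + 3)*(h + 4)*(h - 3)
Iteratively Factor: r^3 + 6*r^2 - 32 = (r + 4)*(r^2 + 2*r - 8) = (r - 2)*(r + 4)*(r + 4)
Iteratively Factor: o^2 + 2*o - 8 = (o + 4)*(o - 2)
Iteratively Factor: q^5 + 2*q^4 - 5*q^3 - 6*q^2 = (q + 3)*(q^4 - q^3 - 2*q^2) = (q - 2)*(q + 3)*(q^3 + q^2) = (q - 2)*(q + 1)*(q + 3)*(q^2) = q*(q - 2)*(q + 1)*(q + 3)*(q)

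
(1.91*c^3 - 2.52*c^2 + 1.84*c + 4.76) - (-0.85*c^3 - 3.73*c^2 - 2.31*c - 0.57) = 2.76*c^3 + 1.21*c^2 + 4.15*c + 5.33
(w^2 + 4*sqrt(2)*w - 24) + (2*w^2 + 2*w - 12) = 3*w^2 + 2*w + 4*sqrt(2)*w - 36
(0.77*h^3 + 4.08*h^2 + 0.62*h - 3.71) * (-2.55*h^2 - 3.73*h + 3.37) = -1.9635*h^5 - 13.2761*h^4 - 14.2045*h^3 + 20.8975*h^2 + 15.9277*h - 12.5027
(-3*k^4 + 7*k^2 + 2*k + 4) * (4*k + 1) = -12*k^5 - 3*k^4 + 28*k^3 + 15*k^2 + 18*k + 4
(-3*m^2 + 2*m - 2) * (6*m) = -18*m^3 + 12*m^2 - 12*m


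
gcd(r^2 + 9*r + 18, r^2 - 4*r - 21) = r + 3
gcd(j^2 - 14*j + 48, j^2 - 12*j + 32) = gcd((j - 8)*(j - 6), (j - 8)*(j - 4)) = j - 8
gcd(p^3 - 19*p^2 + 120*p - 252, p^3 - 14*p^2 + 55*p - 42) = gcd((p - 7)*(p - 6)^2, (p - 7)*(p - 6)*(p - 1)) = p^2 - 13*p + 42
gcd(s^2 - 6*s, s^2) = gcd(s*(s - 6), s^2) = s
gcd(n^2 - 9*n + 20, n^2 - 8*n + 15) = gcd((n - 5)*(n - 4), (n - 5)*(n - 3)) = n - 5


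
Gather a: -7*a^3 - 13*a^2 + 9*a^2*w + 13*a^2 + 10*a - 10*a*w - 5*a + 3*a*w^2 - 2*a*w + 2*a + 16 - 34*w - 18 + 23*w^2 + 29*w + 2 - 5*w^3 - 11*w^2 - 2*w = -7*a^3 + 9*a^2*w + a*(3*w^2 - 12*w + 7) - 5*w^3 + 12*w^2 - 7*w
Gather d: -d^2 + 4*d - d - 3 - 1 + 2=-d^2 + 3*d - 2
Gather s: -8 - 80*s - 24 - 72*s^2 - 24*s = -72*s^2 - 104*s - 32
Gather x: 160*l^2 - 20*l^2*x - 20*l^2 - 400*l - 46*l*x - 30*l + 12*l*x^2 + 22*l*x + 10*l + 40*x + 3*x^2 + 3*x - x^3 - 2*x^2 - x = 140*l^2 - 420*l - x^3 + x^2*(12*l + 1) + x*(-20*l^2 - 24*l + 42)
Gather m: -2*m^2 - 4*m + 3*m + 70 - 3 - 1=-2*m^2 - m + 66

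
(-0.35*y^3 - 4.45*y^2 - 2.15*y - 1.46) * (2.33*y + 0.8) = -0.8155*y^4 - 10.6485*y^3 - 8.5695*y^2 - 5.1218*y - 1.168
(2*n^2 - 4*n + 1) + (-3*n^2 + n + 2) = -n^2 - 3*n + 3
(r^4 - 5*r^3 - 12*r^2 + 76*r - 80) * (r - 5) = r^5 - 10*r^4 + 13*r^3 + 136*r^2 - 460*r + 400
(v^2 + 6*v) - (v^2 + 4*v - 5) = 2*v + 5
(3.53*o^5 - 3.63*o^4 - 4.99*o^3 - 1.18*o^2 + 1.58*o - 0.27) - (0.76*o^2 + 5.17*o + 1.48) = 3.53*o^5 - 3.63*o^4 - 4.99*o^3 - 1.94*o^2 - 3.59*o - 1.75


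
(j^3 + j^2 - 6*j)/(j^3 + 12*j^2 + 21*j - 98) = j*(j + 3)/(j^2 + 14*j + 49)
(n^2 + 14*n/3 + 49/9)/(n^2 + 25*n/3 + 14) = (n + 7/3)/(n + 6)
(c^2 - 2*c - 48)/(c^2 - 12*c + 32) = (c + 6)/(c - 4)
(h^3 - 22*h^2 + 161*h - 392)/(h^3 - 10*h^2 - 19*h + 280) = (h - 7)/(h + 5)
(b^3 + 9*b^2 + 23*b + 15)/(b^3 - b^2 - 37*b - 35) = (b + 3)/(b - 7)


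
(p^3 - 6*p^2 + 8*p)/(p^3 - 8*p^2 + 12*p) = (p - 4)/(p - 6)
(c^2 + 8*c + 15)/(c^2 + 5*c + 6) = (c + 5)/(c + 2)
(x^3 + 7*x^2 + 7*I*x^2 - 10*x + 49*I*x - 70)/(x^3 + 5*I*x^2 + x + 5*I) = (x^2 + x*(7 + 2*I) + 14*I)/(x^2 + 1)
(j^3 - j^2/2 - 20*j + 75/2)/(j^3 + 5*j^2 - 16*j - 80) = (2*j^2 - 11*j + 15)/(2*(j^2 - 16))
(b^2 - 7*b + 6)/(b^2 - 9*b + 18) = (b - 1)/(b - 3)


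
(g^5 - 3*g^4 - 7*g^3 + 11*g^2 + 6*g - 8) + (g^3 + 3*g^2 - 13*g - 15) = g^5 - 3*g^4 - 6*g^3 + 14*g^2 - 7*g - 23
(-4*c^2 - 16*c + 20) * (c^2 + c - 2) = -4*c^4 - 20*c^3 + 12*c^2 + 52*c - 40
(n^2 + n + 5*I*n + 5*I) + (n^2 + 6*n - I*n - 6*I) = 2*n^2 + 7*n + 4*I*n - I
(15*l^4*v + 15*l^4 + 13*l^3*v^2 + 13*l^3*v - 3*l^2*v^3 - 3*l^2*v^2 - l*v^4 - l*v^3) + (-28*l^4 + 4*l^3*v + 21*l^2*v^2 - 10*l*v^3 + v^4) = 15*l^4*v - 13*l^4 + 13*l^3*v^2 + 17*l^3*v - 3*l^2*v^3 + 18*l^2*v^2 - l*v^4 - 11*l*v^3 + v^4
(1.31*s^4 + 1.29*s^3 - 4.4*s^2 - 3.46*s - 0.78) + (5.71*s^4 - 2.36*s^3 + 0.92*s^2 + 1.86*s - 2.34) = 7.02*s^4 - 1.07*s^3 - 3.48*s^2 - 1.6*s - 3.12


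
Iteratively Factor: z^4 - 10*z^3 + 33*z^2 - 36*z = (z - 4)*(z^3 - 6*z^2 + 9*z) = (z - 4)*(z - 3)*(z^2 - 3*z) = z*(z - 4)*(z - 3)*(z - 3)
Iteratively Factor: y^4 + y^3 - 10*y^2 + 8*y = (y - 2)*(y^3 + 3*y^2 - 4*y) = y*(y - 2)*(y^2 + 3*y - 4) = y*(y - 2)*(y + 4)*(y - 1)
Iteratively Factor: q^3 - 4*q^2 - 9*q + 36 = (q - 4)*(q^2 - 9) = (q - 4)*(q + 3)*(q - 3)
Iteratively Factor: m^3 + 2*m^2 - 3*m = (m + 3)*(m^2 - m) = (m - 1)*(m + 3)*(m)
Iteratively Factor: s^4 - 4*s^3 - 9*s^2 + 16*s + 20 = (s - 2)*(s^3 - 2*s^2 - 13*s - 10) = (s - 5)*(s - 2)*(s^2 + 3*s + 2) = (s - 5)*(s - 2)*(s + 2)*(s + 1)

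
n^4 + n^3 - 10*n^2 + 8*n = n*(n - 2)*(n - 1)*(n + 4)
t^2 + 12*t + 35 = (t + 5)*(t + 7)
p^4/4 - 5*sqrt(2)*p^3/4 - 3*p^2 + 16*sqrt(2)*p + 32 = (p/2 + sqrt(2)/2)*(p/2 + sqrt(2))*(p - 4*sqrt(2))^2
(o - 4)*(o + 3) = o^2 - o - 12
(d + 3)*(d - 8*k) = d^2 - 8*d*k + 3*d - 24*k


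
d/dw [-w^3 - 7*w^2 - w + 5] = -3*w^2 - 14*w - 1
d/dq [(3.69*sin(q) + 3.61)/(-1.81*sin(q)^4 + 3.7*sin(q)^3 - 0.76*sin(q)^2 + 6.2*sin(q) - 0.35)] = (20.0367*sin(q)^4 - 1.1696*sin(q)^3 - 37.2666*sin(q)^2 + 5.4872*sin(q) - 23.6735)*cos(q)/(3.2761*sin(q)^8 - 13.394*sin(q)^7 + 16.4412*sin(q)^6 - 28.068*sin(q)^5 + 47.7246*sin(q)^4 - 12.014*sin(q)^3 + 38.972*sin(q)^2 - 4.34*sin(q) + 0.1225)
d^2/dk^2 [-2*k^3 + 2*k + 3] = -12*k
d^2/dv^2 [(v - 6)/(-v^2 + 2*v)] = 2*(v*(v - 2)*(3*v - 8) - 4*(v - 6)*(v - 1)^2)/(v^3*(v - 2)^3)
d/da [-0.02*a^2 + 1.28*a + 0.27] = 1.28 - 0.04*a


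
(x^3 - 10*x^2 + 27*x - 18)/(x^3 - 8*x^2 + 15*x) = (x^2 - 7*x + 6)/(x*(x - 5))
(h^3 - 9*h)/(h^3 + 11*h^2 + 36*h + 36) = h*(h - 3)/(h^2 + 8*h + 12)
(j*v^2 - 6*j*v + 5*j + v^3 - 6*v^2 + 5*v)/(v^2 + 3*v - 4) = (j*v - 5*j + v^2 - 5*v)/(v + 4)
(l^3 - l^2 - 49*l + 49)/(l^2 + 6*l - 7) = l - 7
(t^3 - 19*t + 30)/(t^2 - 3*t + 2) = (t^2 + 2*t - 15)/(t - 1)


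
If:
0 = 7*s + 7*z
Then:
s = -z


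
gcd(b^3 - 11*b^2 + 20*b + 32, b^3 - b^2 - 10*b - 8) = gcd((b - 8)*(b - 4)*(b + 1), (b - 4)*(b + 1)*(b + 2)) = b^2 - 3*b - 4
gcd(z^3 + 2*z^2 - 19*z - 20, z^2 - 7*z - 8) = z + 1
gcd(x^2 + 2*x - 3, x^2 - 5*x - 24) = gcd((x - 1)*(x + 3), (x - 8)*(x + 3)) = x + 3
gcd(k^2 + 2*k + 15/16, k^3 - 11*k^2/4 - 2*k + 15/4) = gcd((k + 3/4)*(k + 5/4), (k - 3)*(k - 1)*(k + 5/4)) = k + 5/4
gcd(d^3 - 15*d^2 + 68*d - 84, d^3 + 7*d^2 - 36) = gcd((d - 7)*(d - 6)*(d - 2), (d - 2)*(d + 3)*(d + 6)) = d - 2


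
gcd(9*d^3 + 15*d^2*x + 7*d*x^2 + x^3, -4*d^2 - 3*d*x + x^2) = d + x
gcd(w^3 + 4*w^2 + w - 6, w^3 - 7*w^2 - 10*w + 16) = w^2 + w - 2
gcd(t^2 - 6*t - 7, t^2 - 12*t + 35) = t - 7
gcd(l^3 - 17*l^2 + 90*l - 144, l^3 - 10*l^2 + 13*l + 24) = l^2 - 11*l + 24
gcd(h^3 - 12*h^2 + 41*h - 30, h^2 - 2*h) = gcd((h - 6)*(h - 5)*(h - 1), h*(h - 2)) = 1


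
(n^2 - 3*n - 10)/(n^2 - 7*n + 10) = (n + 2)/(n - 2)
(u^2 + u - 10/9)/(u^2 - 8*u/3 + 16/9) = (9*u^2 + 9*u - 10)/(9*u^2 - 24*u + 16)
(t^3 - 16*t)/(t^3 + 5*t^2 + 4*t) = (t - 4)/(t + 1)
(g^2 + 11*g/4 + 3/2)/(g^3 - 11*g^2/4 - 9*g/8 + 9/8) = 2*(g + 2)/(2*g^2 - 7*g + 3)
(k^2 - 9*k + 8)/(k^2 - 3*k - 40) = (k - 1)/(k + 5)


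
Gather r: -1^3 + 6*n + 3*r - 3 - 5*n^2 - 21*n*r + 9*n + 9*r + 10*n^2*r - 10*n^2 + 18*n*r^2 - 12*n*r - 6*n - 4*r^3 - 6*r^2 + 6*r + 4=-15*n^2 + 9*n - 4*r^3 + r^2*(18*n - 6) + r*(10*n^2 - 33*n + 18)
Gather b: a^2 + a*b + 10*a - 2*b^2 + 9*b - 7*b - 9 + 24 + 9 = a^2 + 10*a - 2*b^2 + b*(a + 2) + 24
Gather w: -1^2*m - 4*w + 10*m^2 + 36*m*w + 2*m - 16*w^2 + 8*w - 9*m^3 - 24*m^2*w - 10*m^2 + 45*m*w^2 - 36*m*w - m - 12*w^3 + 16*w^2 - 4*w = -9*m^3 - 24*m^2*w + 45*m*w^2 - 12*w^3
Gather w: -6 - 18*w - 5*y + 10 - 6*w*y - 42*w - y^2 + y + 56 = w*(-6*y - 60) - y^2 - 4*y + 60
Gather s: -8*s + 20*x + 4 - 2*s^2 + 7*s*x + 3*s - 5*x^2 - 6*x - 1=-2*s^2 + s*(7*x - 5) - 5*x^2 + 14*x + 3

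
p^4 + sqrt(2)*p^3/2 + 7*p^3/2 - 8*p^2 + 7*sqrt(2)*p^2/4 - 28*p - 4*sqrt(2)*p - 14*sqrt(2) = (p + 7/2)*(p - 2*sqrt(2))*(p + sqrt(2)/2)*(p + 2*sqrt(2))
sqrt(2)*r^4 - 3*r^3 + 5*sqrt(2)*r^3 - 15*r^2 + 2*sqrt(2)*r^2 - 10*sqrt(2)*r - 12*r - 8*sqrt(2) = (r + 1)*(r + 4)*(r - 2*sqrt(2))*(sqrt(2)*r + 1)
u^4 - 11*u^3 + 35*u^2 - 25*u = u*(u - 5)^2*(u - 1)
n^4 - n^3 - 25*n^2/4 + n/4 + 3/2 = (n - 3)*(n - 1/2)*(n + 1/2)*(n + 2)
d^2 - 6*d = d*(d - 6)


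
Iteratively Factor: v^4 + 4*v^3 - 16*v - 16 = (v - 2)*(v^3 + 6*v^2 + 12*v + 8) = (v - 2)*(v + 2)*(v^2 + 4*v + 4) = (v - 2)*(v + 2)^2*(v + 2)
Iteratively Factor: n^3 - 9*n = (n)*(n^2 - 9) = n*(n - 3)*(n + 3)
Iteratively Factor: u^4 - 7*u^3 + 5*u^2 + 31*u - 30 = (u + 2)*(u^3 - 9*u^2 + 23*u - 15) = (u - 5)*(u + 2)*(u^2 - 4*u + 3) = (u - 5)*(u - 3)*(u + 2)*(u - 1)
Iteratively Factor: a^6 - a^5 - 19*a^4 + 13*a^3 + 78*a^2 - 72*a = (a - 2)*(a^5 + a^4 - 17*a^3 - 21*a^2 + 36*a) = (a - 2)*(a + 3)*(a^4 - 2*a^3 - 11*a^2 + 12*a) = (a - 4)*(a - 2)*(a + 3)*(a^3 + 2*a^2 - 3*a) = a*(a - 4)*(a - 2)*(a + 3)*(a^2 + 2*a - 3) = a*(a - 4)*(a - 2)*(a + 3)^2*(a - 1)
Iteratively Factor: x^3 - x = (x - 1)*(x^2 + x) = x*(x - 1)*(x + 1)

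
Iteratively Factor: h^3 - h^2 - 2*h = (h - 2)*(h^2 + h) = (h - 2)*(h + 1)*(h)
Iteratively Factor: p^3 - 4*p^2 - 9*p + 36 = (p - 3)*(p^2 - p - 12) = (p - 3)*(p + 3)*(p - 4)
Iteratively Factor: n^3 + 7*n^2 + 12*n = (n + 3)*(n^2 + 4*n) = n*(n + 3)*(n + 4)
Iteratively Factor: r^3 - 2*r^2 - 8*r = (r + 2)*(r^2 - 4*r) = r*(r + 2)*(r - 4)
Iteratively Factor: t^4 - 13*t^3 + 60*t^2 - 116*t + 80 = (t - 2)*(t^3 - 11*t^2 + 38*t - 40) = (t - 2)^2*(t^2 - 9*t + 20) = (t - 4)*(t - 2)^2*(t - 5)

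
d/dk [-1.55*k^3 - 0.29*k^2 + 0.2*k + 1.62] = -4.65*k^2 - 0.58*k + 0.2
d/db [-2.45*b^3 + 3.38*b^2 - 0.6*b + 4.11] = -7.35*b^2 + 6.76*b - 0.6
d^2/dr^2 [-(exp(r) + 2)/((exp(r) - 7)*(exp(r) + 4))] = (-exp(4*r) - 11*exp(3*r) - 150*exp(2*r) - 158*exp(r) - 616)*exp(r)/(exp(6*r) - 9*exp(5*r) - 57*exp(4*r) + 477*exp(3*r) + 1596*exp(2*r) - 7056*exp(r) - 21952)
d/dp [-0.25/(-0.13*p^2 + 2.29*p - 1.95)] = (0.5725 - 0.065*p)/(0.13*p^2 - 2.29*p + 1.95)^2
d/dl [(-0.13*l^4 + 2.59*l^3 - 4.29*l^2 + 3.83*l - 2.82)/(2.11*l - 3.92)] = (-0.8229*l^4 + 12.9682*l^3 - 39.5103*l^2 + 33.6336*l - 9.0634)/(4.4521*l^2 - 16.5424*l + 15.3664)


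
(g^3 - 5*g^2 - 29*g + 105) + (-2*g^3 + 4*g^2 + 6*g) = -g^3 - g^2 - 23*g + 105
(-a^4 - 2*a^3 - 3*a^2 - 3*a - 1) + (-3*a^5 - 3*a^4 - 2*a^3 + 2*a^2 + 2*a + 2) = -3*a^5 - 4*a^4 - 4*a^3 - a^2 - a + 1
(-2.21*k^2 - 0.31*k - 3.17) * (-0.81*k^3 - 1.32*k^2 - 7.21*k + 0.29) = 1.7901*k^5 + 3.1683*k^4 + 18.911*k^3 + 5.7786*k^2 + 22.7658*k - 0.9193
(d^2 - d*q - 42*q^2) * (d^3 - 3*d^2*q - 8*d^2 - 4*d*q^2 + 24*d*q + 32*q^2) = d^5 - 4*d^4*q - 8*d^4 - 43*d^3*q^2 + 32*d^3*q + 130*d^2*q^3 + 344*d^2*q^2 + 168*d*q^4 - 1040*d*q^3 - 1344*q^4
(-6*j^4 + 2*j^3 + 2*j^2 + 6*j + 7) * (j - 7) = -6*j^5 + 44*j^4 - 12*j^3 - 8*j^2 - 35*j - 49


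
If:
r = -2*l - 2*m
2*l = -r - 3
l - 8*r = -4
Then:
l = -28/17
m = 3/2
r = 5/17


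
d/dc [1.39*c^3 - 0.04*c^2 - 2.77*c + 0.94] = 4.17*c^2 - 0.08*c - 2.77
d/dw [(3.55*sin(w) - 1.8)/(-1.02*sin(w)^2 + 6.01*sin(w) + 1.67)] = (3.621*sin(w)^2 - 3.672*sin(w) + 16.7465)*cos(w)/(1.0404*sin(w)^4 - 12.2604*sin(w)^3 + 32.7133*sin(w)^2 + 20.0734*sin(w) + 2.7889)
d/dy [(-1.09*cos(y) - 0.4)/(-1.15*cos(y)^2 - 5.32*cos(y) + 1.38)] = (1.2535*cos(y)^2 + 0.92*cos(y) + 3.6322)*sin(y)/(1.3225*cos(y)^4 + 12.236*cos(y)^3 + 25.1284*cos(y)^2 - 14.6832*cos(y) + 1.9044)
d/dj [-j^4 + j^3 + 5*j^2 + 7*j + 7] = -4*j^3 + 3*j^2 + 10*j + 7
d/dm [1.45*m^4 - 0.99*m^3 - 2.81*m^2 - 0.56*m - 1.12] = 5.8*m^3 - 2.97*m^2 - 5.62*m - 0.56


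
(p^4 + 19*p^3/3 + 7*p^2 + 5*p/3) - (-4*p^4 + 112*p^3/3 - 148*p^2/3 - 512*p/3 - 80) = 5*p^4 - 31*p^3 + 169*p^2/3 + 517*p/3 + 80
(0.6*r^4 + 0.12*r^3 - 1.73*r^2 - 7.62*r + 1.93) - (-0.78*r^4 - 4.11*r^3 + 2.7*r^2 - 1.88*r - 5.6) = 1.38*r^4 + 4.23*r^3 - 4.43*r^2 - 5.74*r + 7.53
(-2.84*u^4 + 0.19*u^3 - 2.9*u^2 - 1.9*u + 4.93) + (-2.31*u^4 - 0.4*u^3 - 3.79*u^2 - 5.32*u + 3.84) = -5.15*u^4 - 0.21*u^3 - 6.69*u^2 - 7.22*u + 8.77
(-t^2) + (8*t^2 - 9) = 7*t^2 - 9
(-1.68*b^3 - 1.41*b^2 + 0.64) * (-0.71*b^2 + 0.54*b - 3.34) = 1.1928*b^5 + 0.0938999999999999*b^4 + 4.8498*b^3 + 4.255*b^2 + 0.3456*b - 2.1376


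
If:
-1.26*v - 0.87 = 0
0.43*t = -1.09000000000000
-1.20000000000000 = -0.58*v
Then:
No Solution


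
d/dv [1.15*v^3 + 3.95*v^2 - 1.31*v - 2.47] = 3.45*v^2 + 7.9*v - 1.31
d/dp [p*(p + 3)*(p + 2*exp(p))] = 2*p^2*exp(p) + 3*p^2 + 10*p*exp(p) + 6*p + 6*exp(p)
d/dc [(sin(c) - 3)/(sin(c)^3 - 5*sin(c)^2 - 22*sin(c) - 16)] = (-2*sin(c)^3 + 14*sin(c)^2 - 30*sin(c) - 82)*cos(c)/((sin(c) - 8)^2*(sin(c) + 1)^2*(sin(c) + 2)^2)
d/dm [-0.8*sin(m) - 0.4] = -0.8*cos(m)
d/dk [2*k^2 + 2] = 4*k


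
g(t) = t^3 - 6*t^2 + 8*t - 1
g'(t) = 3*t^2 - 12*t + 8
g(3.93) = -1.53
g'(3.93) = 7.17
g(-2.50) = -74.12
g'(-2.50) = 56.75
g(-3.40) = -136.86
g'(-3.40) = 83.48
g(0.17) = 0.19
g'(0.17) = 6.05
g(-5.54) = -399.50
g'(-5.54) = 166.55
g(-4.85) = -295.02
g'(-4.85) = 136.77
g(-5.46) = -386.32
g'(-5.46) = 162.95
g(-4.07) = -200.37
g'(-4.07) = 106.53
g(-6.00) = -481.00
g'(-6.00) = 188.00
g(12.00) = 959.00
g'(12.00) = 296.00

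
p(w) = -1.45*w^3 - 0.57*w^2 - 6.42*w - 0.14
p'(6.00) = -169.86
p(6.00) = -372.38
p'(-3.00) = -42.15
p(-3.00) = 53.14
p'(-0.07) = -6.36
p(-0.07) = 0.31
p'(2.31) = -32.27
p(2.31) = -35.89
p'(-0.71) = -7.80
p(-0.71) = 4.65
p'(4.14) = -85.70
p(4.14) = -139.38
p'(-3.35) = -51.42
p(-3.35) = 69.48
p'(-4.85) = -103.21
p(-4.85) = 183.01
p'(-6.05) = -158.74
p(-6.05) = 338.93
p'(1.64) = -19.99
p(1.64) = -18.60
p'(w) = -4.35*w^2 - 1.14*w - 6.42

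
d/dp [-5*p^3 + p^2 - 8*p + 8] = -15*p^2 + 2*p - 8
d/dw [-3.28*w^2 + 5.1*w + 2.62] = 5.1 - 6.56*w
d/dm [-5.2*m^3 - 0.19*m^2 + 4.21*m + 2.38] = -15.6*m^2 - 0.38*m + 4.21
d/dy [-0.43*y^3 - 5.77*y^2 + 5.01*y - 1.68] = -1.29*y^2 - 11.54*y + 5.01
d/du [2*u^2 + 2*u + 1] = 4*u + 2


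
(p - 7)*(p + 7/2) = p^2 - 7*p/2 - 49/2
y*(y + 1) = y^2 + y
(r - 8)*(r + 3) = r^2 - 5*r - 24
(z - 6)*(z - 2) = z^2 - 8*z + 12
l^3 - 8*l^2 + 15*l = l*(l - 5)*(l - 3)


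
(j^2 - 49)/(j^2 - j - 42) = (j + 7)/(j + 6)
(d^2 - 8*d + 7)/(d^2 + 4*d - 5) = (d - 7)/(d + 5)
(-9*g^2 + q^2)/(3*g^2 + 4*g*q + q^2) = (-3*g + q)/(g + q)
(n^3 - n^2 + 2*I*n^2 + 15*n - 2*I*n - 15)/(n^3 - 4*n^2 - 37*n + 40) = (n^2 + 2*I*n + 15)/(n^2 - 3*n - 40)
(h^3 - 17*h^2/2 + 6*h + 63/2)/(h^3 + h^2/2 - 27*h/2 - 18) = (h^2 - 10*h + 21)/(h^2 - h - 12)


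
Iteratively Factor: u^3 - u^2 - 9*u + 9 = (u + 3)*(u^2 - 4*u + 3) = (u - 1)*(u + 3)*(u - 3)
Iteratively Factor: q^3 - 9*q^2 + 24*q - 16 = (q - 1)*(q^2 - 8*q + 16) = (q - 4)*(q - 1)*(q - 4)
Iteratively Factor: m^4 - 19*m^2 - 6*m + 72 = (m - 2)*(m^3 + 2*m^2 - 15*m - 36) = (m - 2)*(m + 3)*(m^2 - m - 12) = (m - 4)*(m - 2)*(m + 3)*(m + 3)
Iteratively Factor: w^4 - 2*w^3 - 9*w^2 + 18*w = (w - 3)*(w^3 + w^2 - 6*w) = (w - 3)*(w - 2)*(w^2 + 3*w) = (w - 3)*(w - 2)*(w + 3)*(w)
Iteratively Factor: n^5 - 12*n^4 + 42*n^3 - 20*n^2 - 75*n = (n)*(n^4 - 12*n^3 + 42*n^2 - 20*n - 75) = n*(n - 5)*(n^3 - 7*n^2 + 7*n + 15) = n*(n - 5)^2*(n^2 - 2*n - 3) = n*(n - 5)^2*(n - 3)*(n + 1)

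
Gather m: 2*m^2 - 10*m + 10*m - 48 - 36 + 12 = 2*m^2 - 72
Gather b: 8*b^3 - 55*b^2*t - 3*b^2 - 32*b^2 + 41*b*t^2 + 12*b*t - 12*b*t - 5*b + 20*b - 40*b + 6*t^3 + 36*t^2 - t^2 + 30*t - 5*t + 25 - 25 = 8*b^3 + b^2*(-55*t - 35) + b*(41*t^2 - 25) + 6*t^3 + 35*t^2 + 25*t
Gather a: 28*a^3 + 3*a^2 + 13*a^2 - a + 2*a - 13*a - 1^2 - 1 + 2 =28*a^3 + 16*a^2 - 12*a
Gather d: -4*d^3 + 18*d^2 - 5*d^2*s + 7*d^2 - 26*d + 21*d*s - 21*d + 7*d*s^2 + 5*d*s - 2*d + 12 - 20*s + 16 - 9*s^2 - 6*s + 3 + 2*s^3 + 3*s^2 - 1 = -4*d^3 + d^2*(25 - 5*s) + d*(7*s^2 + 26*s - 49) + 2*s^3 - 6*s^2 - 26*s + 30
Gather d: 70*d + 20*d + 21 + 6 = 90*d + 27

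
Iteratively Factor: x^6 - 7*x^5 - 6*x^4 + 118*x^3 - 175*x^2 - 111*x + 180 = (x - 5)*(x^5 - 2*x^4 - 16*x^3 + 38*x^2 + 15*x - 36) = (x - 5)*(x + 4)*(x^4 - 6*x^3 + 8*x^2 + 6*x - 9) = (x - 5)*(x - 3)*(x + 4)*(x^3 - 3*x^2 - x + 3) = (x - 5)*(x - 3)^2*(x + 4)*(x^2 - 1) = (x - 5)*(x - 3)^2*(x + 1)*(x + 4)*(x - 1)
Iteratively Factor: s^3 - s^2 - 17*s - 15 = (s + 1)*(s^2 - 2*s - 15) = (s - 5)*(s + 1)*(s + 3)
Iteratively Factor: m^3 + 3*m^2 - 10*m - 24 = (m + 2)*(m^2 + m - 12) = (m - 3)*(m + 2)*(m + 4)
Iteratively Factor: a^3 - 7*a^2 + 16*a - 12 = (a - 3)*(a^2 - 4*a + 4) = (a - 3)*(a - 2)*(a - 2)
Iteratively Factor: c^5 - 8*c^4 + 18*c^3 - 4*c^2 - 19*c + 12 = (c - 1)*(c^4 - 7*c^3 + 11*c^2 + 7*c - 12) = (c - 1)^2*(c^3 - 6*c^2 + 5*c + 12) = (c - 3)*(c - 1)^2*(c^2 - 3*c - 4) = (c - 4)*(c - 3)*(c - 1)^2*(c + 1)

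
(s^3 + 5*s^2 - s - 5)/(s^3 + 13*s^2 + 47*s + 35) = (s - 1)/(s + 7)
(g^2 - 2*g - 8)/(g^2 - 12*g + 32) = (g + 2)/(g - 8)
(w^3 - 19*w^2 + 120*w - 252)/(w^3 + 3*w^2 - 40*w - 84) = (w^2 - 13*w + 42)/(w^2 + 9*w + 14)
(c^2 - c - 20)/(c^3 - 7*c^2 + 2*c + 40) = (c + 4)/(c^2 - 2*c - 8)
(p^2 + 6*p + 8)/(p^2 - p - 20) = (p + 2)/(p - 5)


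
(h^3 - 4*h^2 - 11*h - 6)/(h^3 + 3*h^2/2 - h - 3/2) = 2*(h^2 - 5*h - 6)/(2*h^2 + h - 3)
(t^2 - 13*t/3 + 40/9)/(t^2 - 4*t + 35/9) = (3*t - 8)/(3*t - 7)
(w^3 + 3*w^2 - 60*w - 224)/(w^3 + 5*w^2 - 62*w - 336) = (w + 4)/(w + 6)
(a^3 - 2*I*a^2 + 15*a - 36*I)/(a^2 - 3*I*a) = a + I + 12/a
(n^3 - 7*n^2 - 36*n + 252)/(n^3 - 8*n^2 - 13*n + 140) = (n^2 - 36)/(n^2 - n - 20)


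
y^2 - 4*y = y*(y - 4)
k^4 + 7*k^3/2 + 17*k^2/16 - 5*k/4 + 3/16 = (k - 1/4)^2*(k + 1)*(k + 3)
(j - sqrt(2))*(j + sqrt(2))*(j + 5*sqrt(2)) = j^3 + 5*sqrt(2)*j^2 - 2*j - 10*sqrt(2)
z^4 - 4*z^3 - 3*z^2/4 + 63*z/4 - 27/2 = (z - 3)*(z - 3/2)^2*(z + 2)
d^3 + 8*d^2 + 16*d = d*(d + 4)^2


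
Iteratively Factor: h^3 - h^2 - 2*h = (h + 1)*(h^2 - 2*h) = h*(h + 1)*(h - 2)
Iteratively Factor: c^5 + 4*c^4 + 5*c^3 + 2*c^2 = (c)*(c^4 + 4*c^3 + 5*c^2 + 2*c) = c^2*(c^3 + 4*c^2 + 5*c + 2) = c^2*(c + 1)*(c^2 + 3*c + 2) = c^2*(c + 1)^2*(c + 2)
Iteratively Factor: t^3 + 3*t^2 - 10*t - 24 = (t - 3)*(t^2 + 6*t + 8) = (t - 3)*(t + 2)*(t + 4)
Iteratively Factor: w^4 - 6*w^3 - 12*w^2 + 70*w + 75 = (w - 5)*(w^3 - w^2 - 17*w - 15) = (w - 5)^2*(w^2 + 4*w + 3) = (w - 5)^2*(w + 1)*(w + 3)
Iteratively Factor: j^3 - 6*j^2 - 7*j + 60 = (j - 4)*(j^2 - 2*j - 15) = (j - 5)*(j - 4)*(j + 3)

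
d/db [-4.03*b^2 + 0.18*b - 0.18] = 0.18 - 8.06*b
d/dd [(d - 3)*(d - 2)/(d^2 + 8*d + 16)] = (13*d - 32)/(d^3 + 12*d^2 + 48*d + 64)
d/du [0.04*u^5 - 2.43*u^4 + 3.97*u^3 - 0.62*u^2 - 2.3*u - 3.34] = 0.2*u^4 - 9.72*u^3 + 11.91*u^2 - 1.24*u - 2.3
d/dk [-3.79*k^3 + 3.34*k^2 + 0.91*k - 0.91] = -11.37*k^2 + 6.68*k + 0.91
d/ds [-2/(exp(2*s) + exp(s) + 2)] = (4*exp(s) + 2)*exp(s)/(exp(2*s) + exp(s) + 2)^2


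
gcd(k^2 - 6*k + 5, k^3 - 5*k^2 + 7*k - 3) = k - 1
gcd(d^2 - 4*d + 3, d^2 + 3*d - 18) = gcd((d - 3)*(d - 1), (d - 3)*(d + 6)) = d - 3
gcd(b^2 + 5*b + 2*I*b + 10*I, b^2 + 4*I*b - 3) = 1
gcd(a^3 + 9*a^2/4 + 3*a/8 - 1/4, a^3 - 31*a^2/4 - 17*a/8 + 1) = a^2 + a/4 - 1/8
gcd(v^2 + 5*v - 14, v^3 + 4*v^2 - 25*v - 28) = v + 7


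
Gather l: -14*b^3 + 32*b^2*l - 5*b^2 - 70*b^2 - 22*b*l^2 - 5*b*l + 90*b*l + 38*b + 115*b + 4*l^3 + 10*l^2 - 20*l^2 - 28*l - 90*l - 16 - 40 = -14*b^3 - 75*b^2 + 153*b + 4*l^3 + l^2*(-22*b - 10) + l*(32*b^2 + 85*b - 118) - 56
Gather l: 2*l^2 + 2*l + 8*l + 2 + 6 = 2*l^2 + 10*l + 8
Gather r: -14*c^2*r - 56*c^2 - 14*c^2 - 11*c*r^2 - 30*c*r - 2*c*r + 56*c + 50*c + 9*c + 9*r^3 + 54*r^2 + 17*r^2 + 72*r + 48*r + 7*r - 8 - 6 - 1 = -70*c^2 + 115*c + 9*r^3 + r^2*(71 - 11*c) + r*(-14*c^2 - 32*c + 127) - 15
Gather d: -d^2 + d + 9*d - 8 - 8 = -d^2 + 10*d - 16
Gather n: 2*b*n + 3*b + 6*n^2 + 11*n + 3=3*b + 6*n^2 + n*(2*b + 11) + 3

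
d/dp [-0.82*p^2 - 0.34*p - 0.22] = -1.64*p - 0.34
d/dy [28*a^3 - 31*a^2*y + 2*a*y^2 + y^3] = -31*a^2 + 4*a*y + 3*y^2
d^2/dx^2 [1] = 0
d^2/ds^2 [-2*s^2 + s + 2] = -4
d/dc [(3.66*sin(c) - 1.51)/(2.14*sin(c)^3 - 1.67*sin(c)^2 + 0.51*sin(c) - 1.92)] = (-15.6648*sin(c)^3 + 15.8064*sin(c)^2 - 5.0434*sin(c) - 6.2571)*cos(c)/(4.5796*sin(c)^6 - 7.1476*sin(c)^5 + 4.9717*sin(c)^4 - 9.921*sin(c)^3 + 6.6729*sin(c)^2 - 1.9584*sin(c) + 3.6864)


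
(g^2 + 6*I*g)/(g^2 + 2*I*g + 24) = g/(g - 4*I)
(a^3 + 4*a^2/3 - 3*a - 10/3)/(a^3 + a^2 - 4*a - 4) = (a - 5/3)/(a - 2)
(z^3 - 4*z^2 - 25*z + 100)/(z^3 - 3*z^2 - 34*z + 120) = (z + 5)/(z + 6)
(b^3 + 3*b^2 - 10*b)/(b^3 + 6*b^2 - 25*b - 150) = b*(b - 2)/(b^2 + b - 30)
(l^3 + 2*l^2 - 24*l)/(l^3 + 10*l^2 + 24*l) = (l - 4)/(l + 4)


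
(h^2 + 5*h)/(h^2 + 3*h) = (h + 5)/(h + 3)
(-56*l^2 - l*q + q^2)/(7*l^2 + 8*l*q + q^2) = (-8*l + q)/(l + q)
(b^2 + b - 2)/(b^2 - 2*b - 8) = (b - 1)/(b - 4)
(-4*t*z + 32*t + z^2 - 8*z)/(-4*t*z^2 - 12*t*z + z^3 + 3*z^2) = (z - 8)/(z*(z + 3))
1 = 1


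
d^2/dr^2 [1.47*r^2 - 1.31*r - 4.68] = 2.94000000000000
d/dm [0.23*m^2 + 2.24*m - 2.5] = 0.46*m + 2.24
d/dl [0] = 0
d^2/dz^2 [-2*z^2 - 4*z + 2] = -4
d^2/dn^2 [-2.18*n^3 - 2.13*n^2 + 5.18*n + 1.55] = -13.08*n - 4.26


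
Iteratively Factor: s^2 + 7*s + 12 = (s + 4)*(s + 3)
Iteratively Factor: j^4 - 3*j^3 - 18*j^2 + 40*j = (j + 4)*(j^3 - 7*j^2 + 10*j) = (j - 2)*(j + 4)*(j^2 - 5*j) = j*(j - 2)*(j + 4)*(j - 5)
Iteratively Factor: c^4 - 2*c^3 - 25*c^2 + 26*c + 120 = (c + 2)*(c^3 - 4*c^2 - 17*c + 60) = (c - 5)*(c + 2)*(c^2 + c - 12) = (c - 5)*(c + 2)*(c + 4)*(c - 3)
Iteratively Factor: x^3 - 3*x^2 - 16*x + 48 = (x + 4)*(x^2 - 7*x + 12) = (x - 3)*(x + 4)*(x - 4)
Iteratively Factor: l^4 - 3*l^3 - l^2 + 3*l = (l + 1)*(l^3 - 4*l^2 + 3*l) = (l - 3)*(l + 1)*(l^2 - l) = (l - 3)*(l - 1)*(l + 1)*(l)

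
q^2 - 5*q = q*(q - 5)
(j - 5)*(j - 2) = j^2 - 7*j + 10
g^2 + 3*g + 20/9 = (g + 4/3)*(g + 5/3)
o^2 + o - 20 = (o - 4)*(o + 5)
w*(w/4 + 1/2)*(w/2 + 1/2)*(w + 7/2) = w^4/8 + 13*w^3/16 + 25*w^2/16 + 7*w/8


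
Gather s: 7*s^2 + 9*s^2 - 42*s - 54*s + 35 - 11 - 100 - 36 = 16*s^2 - 96*s - 112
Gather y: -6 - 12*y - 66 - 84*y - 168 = -96*y - 240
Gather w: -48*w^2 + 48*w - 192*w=-48*w^2 - 144*w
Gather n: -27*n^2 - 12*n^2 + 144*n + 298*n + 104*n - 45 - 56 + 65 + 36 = -39*n^2 + 546*n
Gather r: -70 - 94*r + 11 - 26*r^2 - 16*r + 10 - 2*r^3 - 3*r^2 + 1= -2*r^3 - 29*r^2 - 110*r - 48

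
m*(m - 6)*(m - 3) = m^3 - 9*m^2 + 18*m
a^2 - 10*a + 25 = (a - 5)^2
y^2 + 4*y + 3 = (y + 1)*(y + 3)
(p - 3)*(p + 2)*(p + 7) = p^3 + 6*p^2 - 13*p - 42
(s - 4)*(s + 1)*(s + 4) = s^3 + s^2 - 16*s - 16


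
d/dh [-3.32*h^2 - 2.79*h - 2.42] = -6.64*h - 2.79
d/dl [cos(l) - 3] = -sin(l)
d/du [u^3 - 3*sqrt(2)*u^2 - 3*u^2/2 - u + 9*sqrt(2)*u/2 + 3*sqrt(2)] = 3*u^2 - 6*sqrt(2)*u - 3*u - 1 + 9*sqrt(2)/2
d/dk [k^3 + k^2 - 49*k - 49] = 3*k^2 + 2*k - 49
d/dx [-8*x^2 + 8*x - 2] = 8 - 16*x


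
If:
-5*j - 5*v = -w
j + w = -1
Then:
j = -w - 1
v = 6*w/5 + 1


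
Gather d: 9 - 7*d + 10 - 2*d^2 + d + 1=-2*d^2 - 6*d + 20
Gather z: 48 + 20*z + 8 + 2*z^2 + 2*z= 2*z^2 + 22*z + 56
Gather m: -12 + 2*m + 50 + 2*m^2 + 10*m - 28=2*m^2 + 12*m + 10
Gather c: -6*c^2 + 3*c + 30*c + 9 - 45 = -6*c^2 + 33*c - 36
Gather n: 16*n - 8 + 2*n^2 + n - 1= 2*n^2 + 17*n - 9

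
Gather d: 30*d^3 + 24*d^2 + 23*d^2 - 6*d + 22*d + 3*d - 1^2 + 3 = 30*d^3 + 47*d^2 + 19*d + 2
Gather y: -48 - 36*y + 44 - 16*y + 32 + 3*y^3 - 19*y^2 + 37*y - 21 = 3*y^3 - 19*y^2 - 15*y + 7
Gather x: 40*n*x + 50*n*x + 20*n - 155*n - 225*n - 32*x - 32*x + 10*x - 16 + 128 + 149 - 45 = -360*n + x*(90*n - 54) + 216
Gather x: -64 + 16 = -48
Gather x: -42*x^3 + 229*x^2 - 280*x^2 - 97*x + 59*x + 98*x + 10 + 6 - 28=-42*x^3 - 51*x^2 + 60*x - 12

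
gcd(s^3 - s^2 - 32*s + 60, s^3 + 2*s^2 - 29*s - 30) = s^2 + s - 30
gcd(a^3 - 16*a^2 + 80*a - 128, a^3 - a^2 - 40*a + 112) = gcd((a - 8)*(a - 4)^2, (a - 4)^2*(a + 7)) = a^2 - 8*a + 16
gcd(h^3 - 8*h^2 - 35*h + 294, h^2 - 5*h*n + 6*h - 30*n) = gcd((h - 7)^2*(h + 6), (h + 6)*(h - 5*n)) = h + 6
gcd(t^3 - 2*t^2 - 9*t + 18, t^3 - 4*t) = t - 2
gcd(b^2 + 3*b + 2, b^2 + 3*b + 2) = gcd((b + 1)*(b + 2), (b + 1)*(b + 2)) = b^2 + 3*b + 2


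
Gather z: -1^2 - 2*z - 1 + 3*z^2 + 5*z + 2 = 3*z^2 + 3*z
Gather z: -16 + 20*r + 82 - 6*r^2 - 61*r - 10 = -6*r^2 - 41*r + 56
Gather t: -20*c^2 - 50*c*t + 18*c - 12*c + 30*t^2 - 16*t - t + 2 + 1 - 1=-20*c^2 + 6*c + 30*t^2 + t*(-50*c - 17) + 2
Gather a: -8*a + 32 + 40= 72 - 8*a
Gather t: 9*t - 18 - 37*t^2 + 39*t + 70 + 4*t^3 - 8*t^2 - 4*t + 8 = 4*t^3 - 45*t^2 + 44*t + 60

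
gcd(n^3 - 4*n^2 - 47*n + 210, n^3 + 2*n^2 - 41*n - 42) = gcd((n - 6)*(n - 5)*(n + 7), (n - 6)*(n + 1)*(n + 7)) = n^2 + n - 42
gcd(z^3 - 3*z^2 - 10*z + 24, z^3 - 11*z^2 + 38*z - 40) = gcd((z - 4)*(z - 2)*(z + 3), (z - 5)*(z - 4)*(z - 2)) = z^2 - 6*z + 8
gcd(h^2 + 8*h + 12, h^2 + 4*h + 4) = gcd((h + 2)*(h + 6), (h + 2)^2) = h + 2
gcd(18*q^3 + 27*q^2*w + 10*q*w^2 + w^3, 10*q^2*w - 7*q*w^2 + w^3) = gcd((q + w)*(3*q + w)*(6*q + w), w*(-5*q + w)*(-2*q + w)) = 1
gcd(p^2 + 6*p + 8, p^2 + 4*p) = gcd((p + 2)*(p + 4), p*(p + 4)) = p + 4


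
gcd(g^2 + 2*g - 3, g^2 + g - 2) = g - 1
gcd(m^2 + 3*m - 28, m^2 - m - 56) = m + 7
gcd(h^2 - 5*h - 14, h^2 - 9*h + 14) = h - 7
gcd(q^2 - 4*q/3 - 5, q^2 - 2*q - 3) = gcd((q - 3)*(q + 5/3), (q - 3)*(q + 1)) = q - 3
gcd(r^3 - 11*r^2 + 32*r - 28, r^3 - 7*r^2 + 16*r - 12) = r^2 - 4*r + 4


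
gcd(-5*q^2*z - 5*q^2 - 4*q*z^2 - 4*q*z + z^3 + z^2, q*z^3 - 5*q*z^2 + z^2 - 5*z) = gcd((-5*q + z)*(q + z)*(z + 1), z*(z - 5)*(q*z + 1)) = 1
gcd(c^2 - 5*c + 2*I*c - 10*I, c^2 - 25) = c - 5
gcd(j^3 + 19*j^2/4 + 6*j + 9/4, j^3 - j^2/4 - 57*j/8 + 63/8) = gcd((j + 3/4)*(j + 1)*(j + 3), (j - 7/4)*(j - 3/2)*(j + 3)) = j + 3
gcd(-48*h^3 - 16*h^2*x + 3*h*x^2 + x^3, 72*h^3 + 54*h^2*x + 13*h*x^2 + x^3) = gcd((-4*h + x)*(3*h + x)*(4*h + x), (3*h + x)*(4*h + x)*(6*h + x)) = 12*h^2 + 7*h*x + x^2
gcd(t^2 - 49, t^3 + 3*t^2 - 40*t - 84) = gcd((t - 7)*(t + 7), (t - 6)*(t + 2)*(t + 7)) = t + 7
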